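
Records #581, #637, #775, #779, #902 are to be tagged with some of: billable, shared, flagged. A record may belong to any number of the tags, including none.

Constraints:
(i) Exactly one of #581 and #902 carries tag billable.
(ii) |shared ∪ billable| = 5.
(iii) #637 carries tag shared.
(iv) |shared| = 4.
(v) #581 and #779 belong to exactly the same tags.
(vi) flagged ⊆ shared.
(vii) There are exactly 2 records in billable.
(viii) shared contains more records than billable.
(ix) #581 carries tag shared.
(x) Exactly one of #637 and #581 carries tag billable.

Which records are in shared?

shared = {#581, #637, #775, #779}

From (iii): #637 ∈ shared.
From (ix): #581 ∈ shared.
(v): #779 matches #581: #779 ∈ shared.
Suppose #775 ∉ shared: no assignment then satisfies all the clues, so #775 ∈ shared.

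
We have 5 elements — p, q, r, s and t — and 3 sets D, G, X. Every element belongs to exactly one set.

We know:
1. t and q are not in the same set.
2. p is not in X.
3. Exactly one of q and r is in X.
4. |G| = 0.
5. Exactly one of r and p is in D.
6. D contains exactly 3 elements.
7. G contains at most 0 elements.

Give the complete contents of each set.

From (2): p ∉ X.
(4): G already has 0, so the rest are out.
Only one set left: p ∈ D.
(5) (exactly one): r ∉ D.
Only one set left: r ∈ X.
(3) (exactly one): q ∉ X.
Only one set left: q ∈ D.
(1): t ∉ D.
(6): only 3 candidates remain for D, so all are in.
Only one set left: t ∈ X.

D = {p, q, s}; G = {}; X = {r, t}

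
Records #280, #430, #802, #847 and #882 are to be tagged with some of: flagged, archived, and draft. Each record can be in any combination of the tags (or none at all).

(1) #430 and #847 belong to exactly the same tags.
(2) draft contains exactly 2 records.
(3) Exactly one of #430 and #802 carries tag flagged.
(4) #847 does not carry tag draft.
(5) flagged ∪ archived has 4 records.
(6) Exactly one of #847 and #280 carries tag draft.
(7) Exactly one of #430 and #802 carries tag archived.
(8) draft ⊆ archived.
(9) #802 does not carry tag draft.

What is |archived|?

4

From (4): #847 ∉ draft.
From (9): #802 ∉ draft.
(1): #430 matches #847: #430 ∉ draft.
(2): only 2 candidates remain for draft, so all are in.
(8) with #280 ∈ draft: #280 ∈ archived.
(8) with #882 ∈ draft: #882 ∈ archived.
Suppose #430 ∉ flagged: no assignment then satisfies all the clues, so #430 ∈ flagged.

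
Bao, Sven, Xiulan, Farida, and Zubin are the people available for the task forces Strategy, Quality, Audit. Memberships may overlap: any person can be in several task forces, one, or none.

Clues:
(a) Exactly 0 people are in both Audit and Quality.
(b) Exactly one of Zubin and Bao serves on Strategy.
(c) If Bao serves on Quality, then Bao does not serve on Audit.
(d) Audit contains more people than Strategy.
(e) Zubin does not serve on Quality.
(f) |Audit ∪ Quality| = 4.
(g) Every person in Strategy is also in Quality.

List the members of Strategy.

Strategy = {Bao}

From (e): Zubin ∉ Quality.
(g) contrapositive: Zubin ∉ Strategy.
(b) (exactly one): Bao ∈ Strategy.
(g) with Bao ∈ Strategy: Bao ∈ Quality.
(c): Bao ∉ Audit.
Suppose Sven ∈ Strategy: no assignment then satisfies all the clues, so Sven ∉ Strategy.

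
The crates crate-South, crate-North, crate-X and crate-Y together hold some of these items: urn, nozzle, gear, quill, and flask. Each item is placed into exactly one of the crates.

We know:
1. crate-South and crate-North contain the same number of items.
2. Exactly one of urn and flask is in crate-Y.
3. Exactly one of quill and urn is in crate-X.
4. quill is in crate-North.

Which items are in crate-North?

crate-North = {quill}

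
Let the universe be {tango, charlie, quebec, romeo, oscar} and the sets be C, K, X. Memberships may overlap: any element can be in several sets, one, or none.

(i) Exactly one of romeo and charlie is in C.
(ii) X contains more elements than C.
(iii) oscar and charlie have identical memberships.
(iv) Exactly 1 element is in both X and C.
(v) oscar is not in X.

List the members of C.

From (v): oscar ∉ X.
(iii): charlie matches oscar: charlie ∉ X.
Suppose tango ∈ C: no assignment then satisfies all the clues, so tango ∉ C.

C = {romeo}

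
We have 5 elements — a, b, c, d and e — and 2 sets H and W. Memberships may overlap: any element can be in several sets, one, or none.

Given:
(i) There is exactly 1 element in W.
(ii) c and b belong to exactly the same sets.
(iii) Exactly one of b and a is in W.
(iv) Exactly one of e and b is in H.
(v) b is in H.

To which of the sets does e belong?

e: none

From (v): b ∈ H.
(ii): c matches b: c ∈ H.
(iv) (exactly one): e ∉ H.
Suppose e ∈ W: no assignment then satisfies all the clues, so e ∉ W.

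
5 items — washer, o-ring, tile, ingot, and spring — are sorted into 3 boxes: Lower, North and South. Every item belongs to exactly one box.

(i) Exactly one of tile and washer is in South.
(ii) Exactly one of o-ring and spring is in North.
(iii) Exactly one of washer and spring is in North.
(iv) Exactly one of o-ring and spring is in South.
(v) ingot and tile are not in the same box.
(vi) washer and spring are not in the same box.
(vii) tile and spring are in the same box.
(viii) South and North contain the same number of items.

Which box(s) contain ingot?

ingot: Lower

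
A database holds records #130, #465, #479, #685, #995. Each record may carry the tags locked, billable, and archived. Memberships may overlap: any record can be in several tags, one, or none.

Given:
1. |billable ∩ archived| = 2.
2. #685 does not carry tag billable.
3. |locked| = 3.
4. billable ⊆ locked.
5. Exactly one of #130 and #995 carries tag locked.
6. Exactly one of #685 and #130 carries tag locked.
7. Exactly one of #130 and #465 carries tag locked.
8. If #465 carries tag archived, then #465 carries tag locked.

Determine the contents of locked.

locked = {#465, #685, #995}

From (2): #685 ∉ billable.
Suppose #130 ∈ locked: no assignment then satisfies all the clues, so #130 ∉ locked.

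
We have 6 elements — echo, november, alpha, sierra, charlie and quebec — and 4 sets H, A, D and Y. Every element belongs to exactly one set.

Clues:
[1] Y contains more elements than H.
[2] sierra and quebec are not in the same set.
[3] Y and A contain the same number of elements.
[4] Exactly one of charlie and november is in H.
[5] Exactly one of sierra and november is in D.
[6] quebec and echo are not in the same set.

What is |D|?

1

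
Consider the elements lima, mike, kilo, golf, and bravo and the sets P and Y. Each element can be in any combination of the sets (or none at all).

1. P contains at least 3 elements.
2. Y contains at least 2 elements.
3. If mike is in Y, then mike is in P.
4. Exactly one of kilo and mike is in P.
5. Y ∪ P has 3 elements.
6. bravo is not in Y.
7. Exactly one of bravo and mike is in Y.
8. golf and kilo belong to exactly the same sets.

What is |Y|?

2

From (6): bravo ∉ Y.
(7) (exactly one): mike ∈ Y.
(3): mike ∈ P.
(4) (exactly one): kilo ∉ P.
(8): golf matches kilo: golf ∉ P.
(1): only 3 candidates remain for P, so all are in.
Suppose lima ∉ Y: no assignment then satisfies all the clues, so lima ∈ Y.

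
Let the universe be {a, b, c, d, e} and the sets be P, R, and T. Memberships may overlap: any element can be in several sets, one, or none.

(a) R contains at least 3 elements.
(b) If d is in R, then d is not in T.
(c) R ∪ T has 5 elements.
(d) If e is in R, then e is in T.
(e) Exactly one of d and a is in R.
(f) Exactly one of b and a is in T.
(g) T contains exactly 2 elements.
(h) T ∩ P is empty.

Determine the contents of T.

T = {a, e}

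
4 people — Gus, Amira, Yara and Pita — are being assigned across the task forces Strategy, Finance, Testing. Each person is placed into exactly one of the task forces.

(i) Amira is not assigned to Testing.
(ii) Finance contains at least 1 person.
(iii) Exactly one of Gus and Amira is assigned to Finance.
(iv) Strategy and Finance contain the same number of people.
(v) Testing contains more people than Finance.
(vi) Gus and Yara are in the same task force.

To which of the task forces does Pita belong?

From (i): Amira ∉ Testing.
Suppose Pita ∉ Strategy: no assignment then satisfies all the clues, so Pita ∈ Strategy.

Pita: Strategy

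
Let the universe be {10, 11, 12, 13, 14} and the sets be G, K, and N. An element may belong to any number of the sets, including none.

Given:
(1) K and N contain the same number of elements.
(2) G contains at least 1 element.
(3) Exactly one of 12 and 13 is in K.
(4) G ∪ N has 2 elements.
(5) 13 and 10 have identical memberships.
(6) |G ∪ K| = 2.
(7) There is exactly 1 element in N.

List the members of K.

K = {12}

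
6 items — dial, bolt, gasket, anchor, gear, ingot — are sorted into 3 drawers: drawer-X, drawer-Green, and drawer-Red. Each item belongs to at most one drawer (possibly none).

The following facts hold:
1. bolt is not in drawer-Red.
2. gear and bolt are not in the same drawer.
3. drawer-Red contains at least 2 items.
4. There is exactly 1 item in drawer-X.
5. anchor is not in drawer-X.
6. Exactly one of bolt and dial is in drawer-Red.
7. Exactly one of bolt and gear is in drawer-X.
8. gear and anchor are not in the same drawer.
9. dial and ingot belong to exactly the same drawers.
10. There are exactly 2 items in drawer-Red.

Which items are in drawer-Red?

From (1): bolt ∉ drawer-Red.
From (5): anchor ∉ drawer-X.
(6) (exactly one): dial ∈ drawer-Red.
(9): ingot matches dial: ingot ∉ drawer-X.
(9): ingot matches dial: ingot ∉ drawer-Green.
(9): ingot matches dial: ingot ∈ drawer-Red.
(10): drawer-Red already has 2, so the rest are out.

drawer-Red = {dial, ingot}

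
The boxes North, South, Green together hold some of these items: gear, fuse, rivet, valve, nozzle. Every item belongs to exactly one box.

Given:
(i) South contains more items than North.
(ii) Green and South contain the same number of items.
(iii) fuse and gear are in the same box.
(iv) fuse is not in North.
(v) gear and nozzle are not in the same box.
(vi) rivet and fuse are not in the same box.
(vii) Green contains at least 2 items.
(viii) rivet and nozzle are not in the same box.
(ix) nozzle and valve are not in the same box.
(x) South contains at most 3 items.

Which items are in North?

North = {nozzle}

From (iv): fuse ∉ North.
(iii): gear matches fuse: gear ∉ North.
Suppose rivet ∈ North: no assignment then satisfies all the clues, so rivet ∉ North.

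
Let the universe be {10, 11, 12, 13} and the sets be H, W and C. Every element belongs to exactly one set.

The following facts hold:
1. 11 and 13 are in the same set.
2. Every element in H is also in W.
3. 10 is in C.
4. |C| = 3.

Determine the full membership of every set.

H = {}; W = {12}; C = {10, 11, 13}

From (3): 10 ∈ C.
Suppose 11 ∈ H: no assignment then satisfies all the clues, so 11 ∉ H.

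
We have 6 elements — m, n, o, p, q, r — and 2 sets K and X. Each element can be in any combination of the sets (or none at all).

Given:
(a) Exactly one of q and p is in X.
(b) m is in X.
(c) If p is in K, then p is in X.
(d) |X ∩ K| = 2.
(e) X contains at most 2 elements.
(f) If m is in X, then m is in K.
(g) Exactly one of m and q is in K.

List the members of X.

From (b): m ∈ X.
(f): m ∈ K.
(g) (exactly one): q ∉ K.
Suppose n ∈ X: no assignment then satisfies all the clues, so n ∉ X.

X = {m, p}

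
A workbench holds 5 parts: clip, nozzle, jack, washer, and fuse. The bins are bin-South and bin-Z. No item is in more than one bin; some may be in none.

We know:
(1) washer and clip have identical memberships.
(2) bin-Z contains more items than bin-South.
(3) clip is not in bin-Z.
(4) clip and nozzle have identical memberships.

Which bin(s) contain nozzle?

nozzle: none

From (3): clip ∉ bin-Z.
(1): washer matches clip: washer ∉ bin-Z.
(4): nozzle matches clip: nozzle ∉ bin-Z.
Suppose nozzle ∈ bin-South: no assignment then satisfies all the clues, so nozzle ∉ bin-South.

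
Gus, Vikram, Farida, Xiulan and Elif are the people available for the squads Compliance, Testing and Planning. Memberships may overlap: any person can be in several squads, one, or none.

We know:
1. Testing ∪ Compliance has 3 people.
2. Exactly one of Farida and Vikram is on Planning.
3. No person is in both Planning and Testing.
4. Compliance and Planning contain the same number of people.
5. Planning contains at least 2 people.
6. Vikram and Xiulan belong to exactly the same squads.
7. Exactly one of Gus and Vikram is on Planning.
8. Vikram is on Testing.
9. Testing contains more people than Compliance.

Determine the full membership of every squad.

Compliance = {Vikram, Xiulan}; Testing = {Elif, Vikram, Xiulan}; Planning = {Farida, Gus}

From (8): Vikram ∈ Testing.
(3) (disjoint): Vikram ∉ Planning.
(6): Xiulan matches Vikram: Xiulan ∈ Testing.
(6): Xiulan matches Vikram: Xiulan ∉ Planning.
(7) (exactly one): Gus ∈ Planning.
(2) (exactly one): Farida ∈ Planning.
(3) (disjoint): Gus ∉ Testing.
(3) (disjoint): Farida ∉ Testing.
Suppose Gus ∈ Compliance: no assignment then satisfies all the clues, so Gus ∉ Compliance.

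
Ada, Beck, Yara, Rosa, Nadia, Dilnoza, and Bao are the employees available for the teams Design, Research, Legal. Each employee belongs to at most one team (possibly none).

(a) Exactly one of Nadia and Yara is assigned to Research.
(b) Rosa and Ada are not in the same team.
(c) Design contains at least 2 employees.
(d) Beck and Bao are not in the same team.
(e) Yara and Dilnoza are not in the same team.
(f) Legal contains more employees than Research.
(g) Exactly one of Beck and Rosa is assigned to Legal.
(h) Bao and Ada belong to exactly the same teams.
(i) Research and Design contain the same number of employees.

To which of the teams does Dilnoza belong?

Dilnoza: Legal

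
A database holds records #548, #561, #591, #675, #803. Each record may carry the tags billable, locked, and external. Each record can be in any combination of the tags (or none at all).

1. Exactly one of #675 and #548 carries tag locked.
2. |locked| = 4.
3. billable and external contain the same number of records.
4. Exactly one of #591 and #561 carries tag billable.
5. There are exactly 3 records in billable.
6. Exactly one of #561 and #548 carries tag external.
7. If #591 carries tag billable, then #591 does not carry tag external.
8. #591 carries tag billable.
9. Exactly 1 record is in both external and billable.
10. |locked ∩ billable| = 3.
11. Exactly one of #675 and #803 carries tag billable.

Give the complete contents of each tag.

billable = {#548, #591, #803}; locked = {#548, #561, #591, #803}; external = {#561, #675, #803}

From (8): #591 ∈ billable.
(4) (exactly one): #561 ∉ billable.
(7): #591 ∉ external.
Suppose #548 ∉ billable: no assignment then satisfies all the clues, so #548 ∈ billable.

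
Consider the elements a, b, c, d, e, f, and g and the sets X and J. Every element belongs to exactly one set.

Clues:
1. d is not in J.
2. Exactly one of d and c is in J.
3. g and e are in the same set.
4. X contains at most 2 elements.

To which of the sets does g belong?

g: J

From (1): d ∉ J.
(2) (exactly one): c ∈ J.
Only one set left: d ∈ X.
Suppose g ∈ X: no assignment then satisfies all the clues, so g ∉ X.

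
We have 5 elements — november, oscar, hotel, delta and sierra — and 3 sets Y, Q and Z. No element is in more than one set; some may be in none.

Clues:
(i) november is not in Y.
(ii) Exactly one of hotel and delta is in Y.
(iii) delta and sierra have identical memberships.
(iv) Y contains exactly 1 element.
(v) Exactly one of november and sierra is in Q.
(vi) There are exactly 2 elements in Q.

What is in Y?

Y = {hotel}

From (i): november ∉ Y.
Suppose oscar ∈ Y: no assignment then satisfies all the clues, so oscar ∉ Y.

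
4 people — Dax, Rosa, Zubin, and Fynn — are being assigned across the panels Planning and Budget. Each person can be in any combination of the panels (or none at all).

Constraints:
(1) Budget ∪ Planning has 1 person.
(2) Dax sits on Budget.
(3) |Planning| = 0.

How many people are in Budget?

From (2): Dax ∈ Budget.
(3): Planning already has 0, so the rest are out.
Suppose Rosa ∈ Budget: no assignment then satisfies all the clues, so Rosa ∉ Budget.

1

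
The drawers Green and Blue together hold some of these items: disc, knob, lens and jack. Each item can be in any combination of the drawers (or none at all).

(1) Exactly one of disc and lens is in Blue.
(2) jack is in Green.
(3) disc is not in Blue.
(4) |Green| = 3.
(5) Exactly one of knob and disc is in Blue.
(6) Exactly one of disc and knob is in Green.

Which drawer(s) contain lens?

lens: Blue, Green

From (2): jack ∈ Green.
From (3): disc ∉ Blue.
(1) (exactly one): lens ∈ Blue.
(5) (exactly one): knob ∈ Blue.
Suppose lens ∉ Green: no assignment then satisfies all the clues, so lens ∈ Green.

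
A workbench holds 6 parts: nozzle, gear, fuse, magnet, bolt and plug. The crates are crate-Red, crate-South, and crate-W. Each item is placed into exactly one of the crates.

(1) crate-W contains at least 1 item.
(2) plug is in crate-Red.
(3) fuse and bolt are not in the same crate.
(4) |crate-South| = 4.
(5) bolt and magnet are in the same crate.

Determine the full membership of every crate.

crate-Red = {plug}; crate-South = {bolt, gear, magnet, nozzle}; crate-W = {fuse}

From (2): plug ∈ crate-Red.
Suppose nozzle ∈ crate-Red: no assignment then satisfies all the clues, so nozzle ∉ crate-Red.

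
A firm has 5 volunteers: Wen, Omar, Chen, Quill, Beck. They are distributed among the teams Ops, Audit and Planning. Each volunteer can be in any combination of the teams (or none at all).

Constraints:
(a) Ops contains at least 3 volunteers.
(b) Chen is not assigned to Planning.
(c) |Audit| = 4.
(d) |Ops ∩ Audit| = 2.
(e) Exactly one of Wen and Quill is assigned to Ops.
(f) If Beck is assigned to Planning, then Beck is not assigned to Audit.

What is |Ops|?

3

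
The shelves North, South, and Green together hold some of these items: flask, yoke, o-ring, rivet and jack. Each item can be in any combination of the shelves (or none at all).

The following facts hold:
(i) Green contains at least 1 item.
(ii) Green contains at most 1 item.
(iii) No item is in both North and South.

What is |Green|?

1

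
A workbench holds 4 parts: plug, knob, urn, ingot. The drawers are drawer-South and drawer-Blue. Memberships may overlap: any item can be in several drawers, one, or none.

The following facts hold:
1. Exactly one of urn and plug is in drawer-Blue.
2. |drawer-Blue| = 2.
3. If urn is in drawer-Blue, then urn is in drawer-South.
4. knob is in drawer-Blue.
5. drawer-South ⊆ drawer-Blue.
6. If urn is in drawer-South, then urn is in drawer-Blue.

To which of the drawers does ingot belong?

ingot: none

From (4): knob ∈ drawer-Blue.
Suppose ingot ∈ drawer-South: no assignment then satisfies all the clues, so ingot ∉ drawer-South.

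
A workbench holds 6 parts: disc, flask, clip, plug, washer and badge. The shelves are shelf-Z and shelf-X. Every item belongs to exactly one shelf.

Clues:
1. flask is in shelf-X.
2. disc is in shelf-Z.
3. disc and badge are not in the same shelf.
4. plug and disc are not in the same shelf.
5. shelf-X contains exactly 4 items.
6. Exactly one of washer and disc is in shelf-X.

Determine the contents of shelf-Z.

shelf-Z = {clip, disc}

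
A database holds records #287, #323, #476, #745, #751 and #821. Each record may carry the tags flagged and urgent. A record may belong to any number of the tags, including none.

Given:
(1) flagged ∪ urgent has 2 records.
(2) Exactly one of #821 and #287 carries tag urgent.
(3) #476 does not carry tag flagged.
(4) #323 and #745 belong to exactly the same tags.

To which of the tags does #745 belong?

#745: none

From (3): #476 ∉ flagged.
Suppose #745 ∈ flagged: no assignment then satisfies all the clues, so #745 ∉ flagged.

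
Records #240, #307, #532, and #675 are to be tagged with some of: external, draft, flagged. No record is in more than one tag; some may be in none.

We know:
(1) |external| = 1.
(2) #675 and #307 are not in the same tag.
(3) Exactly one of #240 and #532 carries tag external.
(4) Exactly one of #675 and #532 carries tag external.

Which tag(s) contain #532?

#532: external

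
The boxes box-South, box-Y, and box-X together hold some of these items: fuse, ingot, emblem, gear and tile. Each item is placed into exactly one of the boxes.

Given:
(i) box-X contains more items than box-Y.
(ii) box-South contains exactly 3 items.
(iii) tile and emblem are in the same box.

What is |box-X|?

2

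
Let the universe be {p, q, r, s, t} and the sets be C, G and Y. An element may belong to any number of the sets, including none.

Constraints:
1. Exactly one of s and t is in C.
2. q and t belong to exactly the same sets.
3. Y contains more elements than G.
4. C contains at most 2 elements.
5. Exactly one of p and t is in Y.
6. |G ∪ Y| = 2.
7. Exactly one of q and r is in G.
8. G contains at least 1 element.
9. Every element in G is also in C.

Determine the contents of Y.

Y = {p, r}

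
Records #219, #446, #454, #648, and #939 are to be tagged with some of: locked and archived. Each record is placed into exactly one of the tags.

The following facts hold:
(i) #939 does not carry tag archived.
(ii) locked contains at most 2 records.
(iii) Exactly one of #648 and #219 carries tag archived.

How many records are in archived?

3

From (i): #939 ∉ archived.
Only one tag left: #939 ∈ locked.
Suppose #446 ∈ locked: no assignment then satisfies all the clues, so #446 ∉ locked.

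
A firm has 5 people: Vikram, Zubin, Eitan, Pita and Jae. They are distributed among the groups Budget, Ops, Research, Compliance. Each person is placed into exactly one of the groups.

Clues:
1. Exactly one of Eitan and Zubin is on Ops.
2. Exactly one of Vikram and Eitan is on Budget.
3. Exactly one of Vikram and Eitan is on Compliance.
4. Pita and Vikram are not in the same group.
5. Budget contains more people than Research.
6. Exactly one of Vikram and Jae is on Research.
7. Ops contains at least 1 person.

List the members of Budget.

Budget = {Eitan, Pita}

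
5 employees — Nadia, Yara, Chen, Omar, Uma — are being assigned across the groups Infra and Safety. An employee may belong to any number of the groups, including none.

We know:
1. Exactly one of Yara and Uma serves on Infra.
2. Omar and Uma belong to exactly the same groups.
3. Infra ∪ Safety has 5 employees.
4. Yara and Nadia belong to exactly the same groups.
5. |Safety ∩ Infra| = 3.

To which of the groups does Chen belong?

Chen: Infra, Safety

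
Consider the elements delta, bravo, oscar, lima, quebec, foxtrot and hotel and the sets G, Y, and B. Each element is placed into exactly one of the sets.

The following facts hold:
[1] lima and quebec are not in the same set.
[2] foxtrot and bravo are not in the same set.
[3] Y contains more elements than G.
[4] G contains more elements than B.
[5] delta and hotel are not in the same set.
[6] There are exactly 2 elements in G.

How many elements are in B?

1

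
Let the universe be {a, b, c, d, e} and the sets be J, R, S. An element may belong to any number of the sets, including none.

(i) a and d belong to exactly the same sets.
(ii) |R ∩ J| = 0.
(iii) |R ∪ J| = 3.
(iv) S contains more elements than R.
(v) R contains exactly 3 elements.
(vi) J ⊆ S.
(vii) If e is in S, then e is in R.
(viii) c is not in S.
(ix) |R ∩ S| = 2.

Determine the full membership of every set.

J = {}; R = {b, c, e}; S = {a, b, d, e}

From (viii): c ∉ S.
(vi) contrapositive: c ∉ J.
Suppose a ∈ J: no assignment then satisfies all the clues, so a ∉ J.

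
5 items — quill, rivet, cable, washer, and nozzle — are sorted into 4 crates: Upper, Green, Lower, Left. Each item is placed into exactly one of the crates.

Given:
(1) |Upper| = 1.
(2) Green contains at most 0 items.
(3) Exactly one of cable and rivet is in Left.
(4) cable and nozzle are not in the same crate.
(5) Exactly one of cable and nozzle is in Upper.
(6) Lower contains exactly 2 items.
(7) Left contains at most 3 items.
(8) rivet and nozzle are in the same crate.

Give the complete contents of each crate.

Upper = {cable}; Green = {}; Lower = {quill, washer}; Left = {nozzle, rivet}

(2): Green already has 0, so the rest are out.
Suppose quill ∈ Upper: no assignment then satisfies all the clues, so quill ∉ Upper.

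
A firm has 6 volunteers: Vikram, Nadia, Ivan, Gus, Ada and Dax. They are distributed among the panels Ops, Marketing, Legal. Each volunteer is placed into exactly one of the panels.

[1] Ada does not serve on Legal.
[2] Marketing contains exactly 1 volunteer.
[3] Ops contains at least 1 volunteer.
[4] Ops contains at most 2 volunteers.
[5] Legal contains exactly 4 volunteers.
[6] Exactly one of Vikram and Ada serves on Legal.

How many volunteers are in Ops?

1

From (1): Ada ∉ Legal.
(6) (exactly one): Vikram ∈ Legal.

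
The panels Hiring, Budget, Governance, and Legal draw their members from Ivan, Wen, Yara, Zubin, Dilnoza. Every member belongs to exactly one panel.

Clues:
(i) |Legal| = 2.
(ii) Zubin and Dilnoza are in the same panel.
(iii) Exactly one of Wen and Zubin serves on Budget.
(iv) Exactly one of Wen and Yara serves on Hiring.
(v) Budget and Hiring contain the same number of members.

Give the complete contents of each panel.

Hiring = {Yara}; Budget = {Wen}; Governance = {Ivan}; Legal = {Dilnoza, Zubin}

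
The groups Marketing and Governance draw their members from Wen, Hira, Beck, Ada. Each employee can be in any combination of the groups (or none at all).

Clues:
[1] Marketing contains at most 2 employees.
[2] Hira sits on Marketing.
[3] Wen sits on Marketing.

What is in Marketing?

Marketing = {Hira, Wen}

From (2): Hira ∈ Marketing.
From (3): Wen ∈ Marketing.
(1): Marketing already has 2, so the rest are out.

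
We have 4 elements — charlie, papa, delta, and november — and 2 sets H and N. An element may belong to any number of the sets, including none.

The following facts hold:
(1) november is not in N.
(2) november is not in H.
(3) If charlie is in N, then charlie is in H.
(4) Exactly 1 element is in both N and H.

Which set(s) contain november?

From (1): november ∉ N.
From (2): november ∉ H.

november: none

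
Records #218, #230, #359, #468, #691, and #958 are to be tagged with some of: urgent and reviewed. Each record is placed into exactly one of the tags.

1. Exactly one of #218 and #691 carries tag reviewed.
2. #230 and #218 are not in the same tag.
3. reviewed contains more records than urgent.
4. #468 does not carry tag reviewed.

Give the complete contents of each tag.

From (4): #468 ∉ reviewed.
Only one tag left: #468 ∈ urgent.
Suppose #218 ∉ urgent: no assignment then satisfies all the clues, so #218 ∈ urgent.

urgent = {#218, #468}; reviewed = {#230, #359, #691, #958}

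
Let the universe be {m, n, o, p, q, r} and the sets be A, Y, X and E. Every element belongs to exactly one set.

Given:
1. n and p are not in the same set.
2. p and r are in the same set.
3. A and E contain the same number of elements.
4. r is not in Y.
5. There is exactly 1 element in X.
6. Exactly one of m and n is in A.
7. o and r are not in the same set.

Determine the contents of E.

E = {p, r}

From (4): r ∉ Y.
(2): p matches r: p ∉ Y.
Suppose m ∈ E: no assignment then satisfies all the clues, so m ∉ E.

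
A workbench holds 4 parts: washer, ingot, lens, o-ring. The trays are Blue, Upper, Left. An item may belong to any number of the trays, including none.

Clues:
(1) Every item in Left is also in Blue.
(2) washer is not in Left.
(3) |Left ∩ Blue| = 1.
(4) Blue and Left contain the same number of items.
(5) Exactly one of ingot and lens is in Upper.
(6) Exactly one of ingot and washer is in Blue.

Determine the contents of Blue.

Blue = {ingot}

From (2): washer ∉ Left.
Suppose washer ∈ Blue: no assignment then satisfies all the clues, so washer ∉ Blue.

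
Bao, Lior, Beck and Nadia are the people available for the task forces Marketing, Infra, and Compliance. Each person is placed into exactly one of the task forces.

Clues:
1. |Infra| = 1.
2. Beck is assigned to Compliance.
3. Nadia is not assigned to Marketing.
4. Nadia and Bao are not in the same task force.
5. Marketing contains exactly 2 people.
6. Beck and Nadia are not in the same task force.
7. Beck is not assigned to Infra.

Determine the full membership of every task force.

Marketing = {Bao, Lior}; Infra = {Nadia}; Compliance = {Beck}

From (2): Beck ∈ Compliance.
From (3): Nadia ∉ Marketing.
(5): only 2 candidates remain for Marketing, so all are in.
(6): Nadia ∉ Compliance.
Only one task force left: Nadia ∈ Infra.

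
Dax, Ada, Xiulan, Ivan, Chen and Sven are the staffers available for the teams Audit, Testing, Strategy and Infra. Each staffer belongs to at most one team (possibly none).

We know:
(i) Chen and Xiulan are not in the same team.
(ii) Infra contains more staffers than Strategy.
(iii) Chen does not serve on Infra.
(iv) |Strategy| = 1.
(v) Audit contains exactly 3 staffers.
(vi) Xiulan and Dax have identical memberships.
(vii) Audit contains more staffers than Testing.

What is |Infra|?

2

From (iii): Chen ∉ Infra.
Suppose Dax ∈ Testing: no assignment then satisfies all the clues, so Dax ∉ Testing.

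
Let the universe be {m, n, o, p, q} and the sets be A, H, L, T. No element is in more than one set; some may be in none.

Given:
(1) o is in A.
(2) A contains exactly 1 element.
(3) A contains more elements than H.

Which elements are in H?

From (1): o ∈ A.
(2): A already has 1, so the rest are out.
Suppose m ∈ H: no assignment then satisfies all the clues, so m ∉ H.

H = {}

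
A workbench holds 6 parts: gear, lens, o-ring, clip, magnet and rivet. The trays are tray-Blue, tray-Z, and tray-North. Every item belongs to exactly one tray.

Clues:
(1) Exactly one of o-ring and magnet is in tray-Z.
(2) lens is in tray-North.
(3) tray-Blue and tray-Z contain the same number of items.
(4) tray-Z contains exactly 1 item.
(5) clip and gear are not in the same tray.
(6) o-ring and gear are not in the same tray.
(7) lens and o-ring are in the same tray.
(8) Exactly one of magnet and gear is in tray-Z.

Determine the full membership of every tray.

tray-Blue = {gear}; tray-Z = {magnet}; tray-North = {clip, lens, o-ring, rivet}

From (2): lens ∈ tray-North.
(7): o-ring matches lens: o-ring ∉ tray-Blue.
(7): o-ring matches lens: o-ring ∉ tray-Z.
(7): o-ring matches lens: o-ring ∈ tray-North.
(1) (exactly one): magnet ∈ tray-Z.
(4): tray-Z already has 1, so the rest are out.
(6): gear ∉ tray-North.
Only one tray left: gear ∈ tray-Blue.
(5): clip ∉ tray-Blue.
Only one tray left: clip ∈ tray-North.
Suppose rivet ∈ tray-Blue: no assignment then satisfies all the clues, so rivet ∉ tray-Blue.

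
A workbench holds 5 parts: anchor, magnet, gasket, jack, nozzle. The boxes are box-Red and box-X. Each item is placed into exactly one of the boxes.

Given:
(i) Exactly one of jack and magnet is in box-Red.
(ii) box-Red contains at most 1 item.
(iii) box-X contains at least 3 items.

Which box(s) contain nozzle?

nozzle: box-X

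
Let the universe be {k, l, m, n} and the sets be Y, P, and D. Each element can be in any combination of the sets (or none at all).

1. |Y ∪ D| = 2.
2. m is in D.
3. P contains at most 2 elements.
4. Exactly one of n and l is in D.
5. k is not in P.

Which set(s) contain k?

From (2): m ∈ D.
From (5): k ∉ P.
Suppose k ∈ Y: no assignment then satisfies all the clues, so k ∉ Y.

k: none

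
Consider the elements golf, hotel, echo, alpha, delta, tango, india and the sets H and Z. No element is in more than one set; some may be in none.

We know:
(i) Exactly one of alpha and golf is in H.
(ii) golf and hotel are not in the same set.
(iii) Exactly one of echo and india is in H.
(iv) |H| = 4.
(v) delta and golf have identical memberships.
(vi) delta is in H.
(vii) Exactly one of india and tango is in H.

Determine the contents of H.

H = {delta, echo, golf, tango}

From (vi): delta ∈ H.
(v): golf matches delta: golf ∈ H.
(i) (exactly one): alpha ∉ H.
(ii): hotel ∉ H.
Suppose echo ∉ H: no assignment then satisfies all the clues, so echo ∈ H.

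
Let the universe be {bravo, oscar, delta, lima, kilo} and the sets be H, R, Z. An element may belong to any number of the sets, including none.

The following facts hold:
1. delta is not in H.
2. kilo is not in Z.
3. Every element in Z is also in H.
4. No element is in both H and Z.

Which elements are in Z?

Z = {}

From (1): delta ∉ H.
From (2): kilo ∉ Z.
(3) contrapositive: delta ∉ Z.
Suppose bravo ∈ Z: no assignment then satisfies all the clues, so bravo ∉ Z.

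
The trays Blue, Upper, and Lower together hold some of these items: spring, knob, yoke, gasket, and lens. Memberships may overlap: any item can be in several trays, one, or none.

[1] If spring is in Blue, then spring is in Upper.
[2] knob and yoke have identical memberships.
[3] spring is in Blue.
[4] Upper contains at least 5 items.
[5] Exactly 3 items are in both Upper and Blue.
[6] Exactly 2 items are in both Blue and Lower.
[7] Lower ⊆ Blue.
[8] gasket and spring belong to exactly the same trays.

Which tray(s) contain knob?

knob: Upper

From (3): spring ∈ Blue.
(1): spring ∈ Upper.
(4): only 5 candidates remain for Upper, so all are in.
(8): gasket matches spring: gasket ∈ Blue.
Suppose knob ∈ Blue: no assignment then satisfies all the clues, so knob ∉ Blue.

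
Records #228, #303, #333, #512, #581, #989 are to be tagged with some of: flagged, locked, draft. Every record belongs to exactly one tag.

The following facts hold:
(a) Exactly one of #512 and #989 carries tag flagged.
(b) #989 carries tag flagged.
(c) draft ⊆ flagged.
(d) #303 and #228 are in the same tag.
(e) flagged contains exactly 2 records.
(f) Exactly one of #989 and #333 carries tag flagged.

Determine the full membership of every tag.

flagged = {#581, #989}; locked = {#228, #303, #333, #512}; draft = {}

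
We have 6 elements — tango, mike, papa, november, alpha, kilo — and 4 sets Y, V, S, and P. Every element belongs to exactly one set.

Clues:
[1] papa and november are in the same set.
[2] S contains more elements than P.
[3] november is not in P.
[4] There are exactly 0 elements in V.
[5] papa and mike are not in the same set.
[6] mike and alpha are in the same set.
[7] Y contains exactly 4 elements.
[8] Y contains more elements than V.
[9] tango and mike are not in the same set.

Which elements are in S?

S = {alpha, mike}

From (3): november ∉ P.
(1): papa matches november: papa ∉ P.
(4): V already has 0, so the rest are out.
Suppose tango ∈ S: no assignment then satisfies all the clues, so tango ∉ S.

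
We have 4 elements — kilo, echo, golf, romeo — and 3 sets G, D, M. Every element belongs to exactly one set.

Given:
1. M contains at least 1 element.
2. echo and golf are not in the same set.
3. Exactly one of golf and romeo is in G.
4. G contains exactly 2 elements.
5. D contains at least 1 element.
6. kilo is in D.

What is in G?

G = {echo, romeo}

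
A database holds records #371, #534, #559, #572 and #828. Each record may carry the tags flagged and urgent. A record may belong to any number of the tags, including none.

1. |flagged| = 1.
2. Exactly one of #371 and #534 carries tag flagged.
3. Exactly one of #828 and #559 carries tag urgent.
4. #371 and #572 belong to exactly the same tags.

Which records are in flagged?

flagged = {#534}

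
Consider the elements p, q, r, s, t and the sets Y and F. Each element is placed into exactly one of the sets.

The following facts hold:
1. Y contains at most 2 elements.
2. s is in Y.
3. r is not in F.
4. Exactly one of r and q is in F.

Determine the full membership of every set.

From (2): s ∈ Y.
From (3): r ∉ F.
(4) (exactly one): q ∈ F.
Only one set left: r ∈ Y.
(1): Y already has 2, so the rest are out.
Only one set left: p ∈ F.
Only one set left: t ∈ F.

Y = {r, s}; F = {p, q, t}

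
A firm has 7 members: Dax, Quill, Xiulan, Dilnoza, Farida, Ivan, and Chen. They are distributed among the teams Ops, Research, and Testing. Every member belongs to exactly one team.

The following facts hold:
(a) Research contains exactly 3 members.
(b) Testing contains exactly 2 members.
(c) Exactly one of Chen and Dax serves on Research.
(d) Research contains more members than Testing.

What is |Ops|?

2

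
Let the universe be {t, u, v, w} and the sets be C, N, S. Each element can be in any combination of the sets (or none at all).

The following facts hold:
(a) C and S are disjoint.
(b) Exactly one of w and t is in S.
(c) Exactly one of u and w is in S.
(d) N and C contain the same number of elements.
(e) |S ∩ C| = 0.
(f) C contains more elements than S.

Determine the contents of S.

S = {w}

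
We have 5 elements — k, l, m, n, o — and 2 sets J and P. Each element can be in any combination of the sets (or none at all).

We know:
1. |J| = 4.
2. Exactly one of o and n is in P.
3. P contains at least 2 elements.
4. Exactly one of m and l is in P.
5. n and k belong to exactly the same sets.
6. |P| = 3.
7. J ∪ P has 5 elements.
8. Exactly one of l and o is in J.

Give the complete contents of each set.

J = {k, m, n, o}; P = {k, l, n}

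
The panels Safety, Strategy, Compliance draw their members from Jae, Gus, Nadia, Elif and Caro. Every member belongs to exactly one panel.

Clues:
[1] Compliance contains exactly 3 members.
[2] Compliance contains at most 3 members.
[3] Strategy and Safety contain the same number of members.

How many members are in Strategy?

1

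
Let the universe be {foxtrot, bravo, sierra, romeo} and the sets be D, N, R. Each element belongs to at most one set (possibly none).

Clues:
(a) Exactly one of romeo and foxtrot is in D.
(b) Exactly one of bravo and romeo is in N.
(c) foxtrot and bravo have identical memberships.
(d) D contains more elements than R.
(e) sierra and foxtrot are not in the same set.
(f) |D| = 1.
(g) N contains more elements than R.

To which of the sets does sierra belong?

sierra: none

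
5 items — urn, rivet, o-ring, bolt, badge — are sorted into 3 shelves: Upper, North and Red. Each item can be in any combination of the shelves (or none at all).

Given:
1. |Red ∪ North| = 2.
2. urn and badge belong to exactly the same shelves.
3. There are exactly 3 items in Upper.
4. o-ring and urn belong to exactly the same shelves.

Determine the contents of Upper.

Upper = {badge, o-ring, urn}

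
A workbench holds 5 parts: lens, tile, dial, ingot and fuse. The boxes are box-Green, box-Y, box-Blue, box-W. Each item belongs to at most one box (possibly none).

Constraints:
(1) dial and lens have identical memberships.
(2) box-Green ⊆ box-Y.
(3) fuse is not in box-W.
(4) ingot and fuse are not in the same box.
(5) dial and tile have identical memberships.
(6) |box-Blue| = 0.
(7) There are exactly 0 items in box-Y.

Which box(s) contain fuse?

fuse: none

From (3): fuse ∉ box-W.
(6): box-Blue already has 0, so the rest are out.
(7): box-Y already has 0, so the rest are out.
(2) contrapositive: lens ∉ box-Green.
(2) contrapositive: tile ∉ box-Green.
(2) contrapositive: dial ∉ box-Green.
(2) contrapositive: ingot ∉ box-Green.
(2) contrapositive: fuse ∉ box-Green.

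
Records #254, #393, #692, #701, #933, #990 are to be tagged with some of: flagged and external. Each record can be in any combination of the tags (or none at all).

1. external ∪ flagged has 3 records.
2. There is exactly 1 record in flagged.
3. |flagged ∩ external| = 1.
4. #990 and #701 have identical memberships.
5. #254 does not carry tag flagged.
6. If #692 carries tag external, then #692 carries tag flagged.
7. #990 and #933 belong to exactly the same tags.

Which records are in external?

external = {#254, #393, #692}

From (5): #254 ∉ flagged.
Suppose #254 ∉ external: no assignment then satisfies all the clues, so #254 ∈ external.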